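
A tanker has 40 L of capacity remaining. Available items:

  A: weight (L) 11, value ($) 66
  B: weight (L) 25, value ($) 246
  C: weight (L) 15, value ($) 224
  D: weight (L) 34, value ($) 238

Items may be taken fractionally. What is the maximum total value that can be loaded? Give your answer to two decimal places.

Ratios (sorted): C 14.93, B 9.84, D 7.00, A 6.00
take C (15 @ 224); take B (25 @ 246). Capacity used 40/40.
Total value = 470.00

470.00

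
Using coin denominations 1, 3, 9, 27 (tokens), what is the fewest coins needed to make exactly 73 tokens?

5

73 = 2×27 + 2×9 + 1×1
Total coins = 2 + 2 + 1 = 5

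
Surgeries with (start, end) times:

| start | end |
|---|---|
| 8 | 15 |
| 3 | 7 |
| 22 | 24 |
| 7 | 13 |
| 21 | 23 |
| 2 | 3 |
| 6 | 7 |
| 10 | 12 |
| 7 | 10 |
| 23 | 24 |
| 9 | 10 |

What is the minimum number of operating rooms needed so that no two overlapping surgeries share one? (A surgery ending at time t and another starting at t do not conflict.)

Events (time:±→running): 2:+→1 3:-→0 3:+→1 6:+→2 7:-→1 7:-→0 7:+→1 7:+→2 8:+→3 9:+→4 … peak 4.

4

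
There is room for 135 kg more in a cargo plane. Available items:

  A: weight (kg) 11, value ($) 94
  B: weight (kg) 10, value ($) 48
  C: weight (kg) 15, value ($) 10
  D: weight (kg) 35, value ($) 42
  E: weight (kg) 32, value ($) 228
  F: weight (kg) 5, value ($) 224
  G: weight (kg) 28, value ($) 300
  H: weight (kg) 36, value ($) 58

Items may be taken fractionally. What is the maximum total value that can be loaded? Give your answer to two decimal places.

967.60

Ratios (sorted): F 44.80, G 10.71, A 8.55, E 7.12, B 4.80, H 1.61, D 1.20, C 0.67
take F (5 @ 224); take G (28 @ 300); take A (11 @ 94); take E (32 @ 228); take B (10 @ 48); take H (36 @ 58); take 13/35 of D → 15.60. Capacity used 135/135.
Total value = 967.60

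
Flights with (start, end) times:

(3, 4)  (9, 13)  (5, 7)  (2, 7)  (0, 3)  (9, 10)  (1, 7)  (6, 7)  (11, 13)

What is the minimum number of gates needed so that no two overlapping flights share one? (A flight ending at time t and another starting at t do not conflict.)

4

The answer is the maximum number of intervals overlapping at any instant.
starts: [0, 1, 2, 3, 5, 6, 9, 9, 11]
ends:   [3, 4, 7, 7, 7, 7, 10, 13, 13]
s0→1 s1→2 s2→3 e3→2 s3→3 e4→2 s5→3 s6→4  — peak 4.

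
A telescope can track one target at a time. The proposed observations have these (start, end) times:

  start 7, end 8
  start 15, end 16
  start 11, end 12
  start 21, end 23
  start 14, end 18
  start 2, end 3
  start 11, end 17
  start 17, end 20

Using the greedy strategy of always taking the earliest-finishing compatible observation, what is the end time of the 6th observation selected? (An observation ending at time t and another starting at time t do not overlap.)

Order by finish time; keep every interval that doesn't clash with the previous kept one.
By end time: (2,3), (7,8), (11,12), (15,16), (11,17), (14,18), (17,20), (21,23).
Pick (2,3); next start ≥ 3 → (7,8); next start ≥ 8 → (11,12); next start ≥ 12 → (15,16); next start ≥ 16 → (17,20); next start ≥ 20 → (21,23).
Selected: (2,3) (7,8) (11,12) (15,16) (17,20) (21,23)

23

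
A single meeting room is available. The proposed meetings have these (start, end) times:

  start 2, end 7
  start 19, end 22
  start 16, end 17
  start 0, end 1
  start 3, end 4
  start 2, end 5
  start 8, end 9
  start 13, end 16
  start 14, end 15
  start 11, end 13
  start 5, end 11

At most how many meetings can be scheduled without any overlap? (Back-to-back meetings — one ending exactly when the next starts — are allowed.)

Order by finish time; keep every interval that doesn't clash with the previous kept one.
By end time: (0,1), (3,4), (2,5), (2,7), (8,9), (5,11), (11,13), (14,15), (13,16), (16,17), (19,22).
Pick (0,1); next start ≥ 1 → (3,4); next start ≥ 4 → (8,9); next start ≥ 9 → (11,13); next start ≥ 13 → (14,15); next start ≥ 15 → (16,17); next start ≥ 17 → (19,22).
Selected 7 meetings.

7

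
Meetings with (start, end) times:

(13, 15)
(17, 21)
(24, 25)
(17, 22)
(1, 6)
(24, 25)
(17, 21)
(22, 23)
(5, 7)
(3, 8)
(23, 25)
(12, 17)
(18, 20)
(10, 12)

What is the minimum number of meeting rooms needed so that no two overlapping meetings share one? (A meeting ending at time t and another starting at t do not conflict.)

4

Count concurrent intervals with a sweep; the peak is the room count.
Events (time:±→running): 1:+→1 3:+→2 5:+→3 6:-→2 7:-→1 8:-→0 10:+→1 12:-→0 12:+→1 13:+→2 15:-→1 17:-→0 17:+→1 17:+→2 17:+→3 18:+→4 … peak 4.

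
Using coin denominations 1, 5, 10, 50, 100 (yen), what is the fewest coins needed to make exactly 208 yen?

208 = 2×100 + 1×5 + 3×1
Total coins = 2 + 1 + 3 = 6

6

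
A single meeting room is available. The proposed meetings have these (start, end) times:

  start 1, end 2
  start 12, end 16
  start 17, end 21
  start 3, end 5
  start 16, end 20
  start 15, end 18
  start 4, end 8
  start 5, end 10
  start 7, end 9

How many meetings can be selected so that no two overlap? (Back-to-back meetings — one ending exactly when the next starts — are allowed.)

5

Sorted by end: (1,2)  (3,5)  (4,8)  (7,9)  (5,10)  (12,16)  (15,18)  (16,20)  (17,21)
take (1,2); take (3,5); take (7,9); skip (5,10); take (12,16); take (16,20).
Selected 5 meetings.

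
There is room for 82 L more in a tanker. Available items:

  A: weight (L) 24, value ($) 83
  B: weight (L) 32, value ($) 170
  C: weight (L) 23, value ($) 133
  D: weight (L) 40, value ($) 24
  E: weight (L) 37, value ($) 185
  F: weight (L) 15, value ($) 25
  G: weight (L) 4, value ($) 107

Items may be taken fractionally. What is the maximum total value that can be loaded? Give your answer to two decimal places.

Sort by value per unit weight and fill in that order.
Ratios (sorted): G 26.75, C 5.78, B 5.31, E 5.00, A 3.46, F 1.67, D 0.60
take G (4 @ 107); take C (23 @ 133); take B (32 @ 170); take 23/37 of E → 115.00. Capacity used 82/82.
Total value = 525.00

525.00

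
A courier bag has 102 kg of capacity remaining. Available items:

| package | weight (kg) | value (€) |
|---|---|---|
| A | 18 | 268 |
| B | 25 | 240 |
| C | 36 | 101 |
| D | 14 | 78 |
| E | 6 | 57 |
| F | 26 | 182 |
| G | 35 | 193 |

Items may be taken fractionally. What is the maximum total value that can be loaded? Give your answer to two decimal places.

896.69

Ratios (sorted): A 14.89, B 9.60, E 9.50, F 7.00, D 5.57, G 5.51, C 2.81
take A (18 @ 268); take B (25 @ 240); take E (6 @ 57); take F (26 @ 182); take D (14 @ 78); take 13/35 of G → 71.69. Capacity used 102/102.
Total value = 896.69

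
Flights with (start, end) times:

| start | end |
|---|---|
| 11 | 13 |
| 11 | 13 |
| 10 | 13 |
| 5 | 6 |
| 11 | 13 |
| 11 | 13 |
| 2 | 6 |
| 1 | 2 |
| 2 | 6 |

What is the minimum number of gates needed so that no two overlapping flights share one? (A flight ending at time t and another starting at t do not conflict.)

5

Count concurrent intervals with a sweep; the peak is the room count.
Events (time:±→running): 1:+→1 2:-→0 2:+→1 2:+→2 5:+→3 6:-→2 6:-→1 6:-→0 10:+→1 11:+→2 11:+→3 11:+→4 11:+→5 … peak 5.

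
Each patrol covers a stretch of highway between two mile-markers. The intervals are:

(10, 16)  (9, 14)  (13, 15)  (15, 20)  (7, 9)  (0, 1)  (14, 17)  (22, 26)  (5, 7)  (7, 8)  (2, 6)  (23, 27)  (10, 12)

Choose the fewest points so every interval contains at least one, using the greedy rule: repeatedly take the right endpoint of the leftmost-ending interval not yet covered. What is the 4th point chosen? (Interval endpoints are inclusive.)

12

Sort by right endpoint; whenever an interval is uncovered, place a point at its right end.
Sorted: [0,1] [2,6] [5,7] [7,8] [7,9] [10,12] [9,14] [13,15] [10,16] [14,17] [15,20] [22,26] [23,27]
{[0,1]} hit by 1; {[2,6],[5,7]} hit by 6; {[7,8],[7,9]} hit by 8; {[10,12],[9,14]} hit by 12; {[13,15],[10,16],[14,17],[15,20]} hit by 15; {[22,26],[23,27]} hit by 26.
Points: 1, 6, 8, 12, 15, 26 (6 total).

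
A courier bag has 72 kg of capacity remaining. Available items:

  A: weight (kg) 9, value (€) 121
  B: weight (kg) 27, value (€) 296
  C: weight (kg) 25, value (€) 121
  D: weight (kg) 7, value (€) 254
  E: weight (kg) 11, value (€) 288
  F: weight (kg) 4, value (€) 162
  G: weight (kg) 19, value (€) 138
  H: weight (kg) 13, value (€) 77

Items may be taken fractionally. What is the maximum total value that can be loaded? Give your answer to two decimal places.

Greedy by value/weight ratio, highest first.
Order: F (162/4=40.50) > D (254/7=36.29) > E (288/11=26.18) > A (121/9=13.44) > B (296/27=10.96) > G (138/19=7.26) > H (77/13=5.92) > C (121/25=4.84)
Fill: take F (4 @ 162) → take D (7 @ 254) → take E (11 @ 288) → take A (9 @ 121) → take B (27 @ 296) → take 14/19 of G → 101.68; 72/72 used.
Total value = 1222.68

1222.68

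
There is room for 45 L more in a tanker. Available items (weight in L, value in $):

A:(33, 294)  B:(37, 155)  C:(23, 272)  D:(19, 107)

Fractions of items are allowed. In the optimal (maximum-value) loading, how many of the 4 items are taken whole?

Ratios (sorted): C 11.83, A 8.91, D 5.63, B 4.19
take C (23 @ 272); take 22/33 of A → 196.00. Capacity used 45/45.
1 item(s) taken whole; one partial (take 22/33 of A).

1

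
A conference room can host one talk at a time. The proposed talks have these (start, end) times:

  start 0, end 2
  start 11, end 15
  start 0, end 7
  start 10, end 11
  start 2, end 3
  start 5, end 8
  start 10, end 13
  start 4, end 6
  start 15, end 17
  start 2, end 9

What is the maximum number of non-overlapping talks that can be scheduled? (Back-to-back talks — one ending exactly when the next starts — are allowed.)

6

Greedy by earliest finish: after sorting by end time, pick each interval compatible with the last pick.
Sorted by end: (0,2)  (2,3)  (4,6)  (0,7)  (5,8)  (2,9)  (10,11)  (10,13)  (11,15)  (15,17)
take (0,2); take (2,3); take (4,6); skip (0,7); take (10,11); take (11,15); take (15,17).
Selected 6 talks.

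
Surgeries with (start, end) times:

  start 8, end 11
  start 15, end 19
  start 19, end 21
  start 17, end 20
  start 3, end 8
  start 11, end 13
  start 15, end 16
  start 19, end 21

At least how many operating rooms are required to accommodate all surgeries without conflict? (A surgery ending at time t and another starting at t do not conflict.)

3

Count concurrent intervals with a sweep; the peak is the room count.
Events (time:±→running): 3:+→1 8:-→0 8:+→1 11:-→0 11:+→1 13:-→0 15:+→1 15:+→2 16:-→1 17:+→2 19:-→1 19:+→2 19:+→3 … peak 3.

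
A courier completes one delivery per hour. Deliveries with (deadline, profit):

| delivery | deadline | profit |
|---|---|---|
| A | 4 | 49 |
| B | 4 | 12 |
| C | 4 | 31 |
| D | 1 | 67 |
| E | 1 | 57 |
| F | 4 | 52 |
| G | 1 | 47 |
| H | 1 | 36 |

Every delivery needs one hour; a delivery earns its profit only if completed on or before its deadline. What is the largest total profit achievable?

Profit order: D=67 E=57 F=52 A=49 G=47 H=36 C=31 B=12
Assign: D→slot 1, E skipped, F→slot 4, A→slot 3, G skipped, H skipped, C→slot 2, B skipped.
Slots: [1:D] [2:C] [3:A] [4:F]
Profit = 67 + 31 + 49 + 52 = 199

199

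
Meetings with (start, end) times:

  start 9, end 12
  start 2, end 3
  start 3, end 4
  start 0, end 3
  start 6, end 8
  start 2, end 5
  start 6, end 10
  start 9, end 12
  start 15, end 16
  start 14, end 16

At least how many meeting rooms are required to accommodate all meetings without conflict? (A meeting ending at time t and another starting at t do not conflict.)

3

The answer is the maximum number of intervals overlapping at any instant.
starts: [0, 2, 2, 3, 6, 6, 9, 9, 14, 15]
ends:   [3, 3, 4, 5, 8, 10, 12, 12, 16, 16]
s0→1 s2→2 s2→3  — peak 3.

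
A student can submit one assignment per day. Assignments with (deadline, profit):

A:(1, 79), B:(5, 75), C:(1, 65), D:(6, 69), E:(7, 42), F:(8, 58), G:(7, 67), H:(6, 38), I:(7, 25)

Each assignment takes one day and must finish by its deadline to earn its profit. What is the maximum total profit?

By profit: A(d1,79), B(d5,75), D(d6,69), G(d7,67), C(d1,65), F(d8,58), E(d7,42), H(d6,38), I(d7,25)
A→slot 1; B→slot 5; D→slot 6; G→slot 7; C skipped; F→slot 8; E→slot 4; H→slot 3; I→slot 2.
Profit = 79 + 25 + 38 + 42 + 75 + 69 + 67 + 58 = 453

453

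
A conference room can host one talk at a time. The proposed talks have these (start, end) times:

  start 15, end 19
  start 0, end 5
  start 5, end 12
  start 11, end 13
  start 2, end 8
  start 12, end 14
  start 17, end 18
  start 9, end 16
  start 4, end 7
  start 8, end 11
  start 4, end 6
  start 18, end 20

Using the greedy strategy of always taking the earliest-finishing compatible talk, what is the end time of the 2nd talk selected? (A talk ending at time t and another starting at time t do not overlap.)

By end time: (0,5), (4,6), (4,7), (2,8), (8,11), (5,12), (11,13), (12,14), (9,16), (17,18), (15,19), (18,20).
Pick (0,5); next start ≥ 5 → (8,11); next start ≥ 11 → (11,13); next start ≥ 13 → (17,18); next start ≥ 18 → (18,20).
Selected: (0,5) (8,11) (11,13) (17,18) (18,20)

11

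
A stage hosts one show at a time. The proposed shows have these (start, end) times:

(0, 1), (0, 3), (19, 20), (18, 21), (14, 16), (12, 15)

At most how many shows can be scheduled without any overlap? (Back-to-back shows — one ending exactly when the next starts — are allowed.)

Sort by end time and greedily take each interval whose start is ≥ the last chosen end.
By end time: (0,1), (0,3), (12,15), (14,16), (19,20), (18,21).
Pick (0,1); next start ≥ 1 → (12,15); next start ≥ 15 → (19,20).
Selected 3 shows.

3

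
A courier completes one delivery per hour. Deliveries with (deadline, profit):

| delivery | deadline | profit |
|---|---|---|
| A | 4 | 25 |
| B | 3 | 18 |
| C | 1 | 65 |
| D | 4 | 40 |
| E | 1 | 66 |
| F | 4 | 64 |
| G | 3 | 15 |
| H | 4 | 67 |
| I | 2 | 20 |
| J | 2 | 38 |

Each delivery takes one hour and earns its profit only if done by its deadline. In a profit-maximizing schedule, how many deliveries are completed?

Profit order: H=67 E=66 C=65 F=64 D=40 J=38 A=25 I=20 B=18 G=15
Assign: H→slot 4, E→slot 1, C skipped, F→slot 3, D→slot 2, J skipped, A skipped, I skipped, B skipped, G skipped.
Slots: [1:E] [2:D] [3:F] [4:H]
4 of 10 scheduled.

4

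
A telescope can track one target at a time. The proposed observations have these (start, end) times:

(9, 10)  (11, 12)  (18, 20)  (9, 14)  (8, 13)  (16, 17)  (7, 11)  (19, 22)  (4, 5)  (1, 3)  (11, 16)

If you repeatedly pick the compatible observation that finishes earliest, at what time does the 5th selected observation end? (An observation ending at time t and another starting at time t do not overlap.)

17

By end time: (1,3), (4,5), (9,10), (7,11), (11,12), (8,13), (9,14), (11,16), (16,17), (18,20), (19,22).
Pick (1,3); next start ≥ 3 → (4,5); next start ≥ 5 → (9,10); next start ≥ 10 → (11,12); next start ≥ 12 → (16,17); next start ≥ 17 → (18,20).
Selected: (1,3) (4,5) (9,10) (11,12) (16,17) (18,20)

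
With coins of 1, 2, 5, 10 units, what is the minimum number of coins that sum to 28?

28 = 2×10 + 1×5 + 1×2 + 1×1
Total coins = 2 + 1 + 1 + 1 = 5

5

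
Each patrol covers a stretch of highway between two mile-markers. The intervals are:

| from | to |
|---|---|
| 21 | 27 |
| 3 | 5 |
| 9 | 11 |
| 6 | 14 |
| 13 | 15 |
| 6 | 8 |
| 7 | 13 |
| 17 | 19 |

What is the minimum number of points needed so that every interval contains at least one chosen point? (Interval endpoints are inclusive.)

6

Process intervals by earliest right end; each time one isn't hit yet, stab at its right endpoint.
Sorted: [3,5] [6,8] [9,11] [7,13] [6,14] [13,15] [17,19] [21,27]
{[3,5]} hit by 5; {[6,8]} hit by 8; {[9,11],[7,13],[6,14]} hit by 11; {[13,15]} hit by 15; {[17,19]} hit by 19; {[21,27]} hit by 27.
Points: 5, 8, 11, 15, 19, 27 (6 total).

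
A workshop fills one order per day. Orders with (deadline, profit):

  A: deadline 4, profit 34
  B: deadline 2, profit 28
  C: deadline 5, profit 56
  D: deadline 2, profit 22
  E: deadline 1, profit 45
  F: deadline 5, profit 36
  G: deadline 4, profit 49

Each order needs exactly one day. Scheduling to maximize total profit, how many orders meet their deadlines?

Sort by profit descending; place each in the latest free slot ≤ its deadline.
Profit order: C=56 G=49 E=45 F=36 A=34 B=28 D=22
Assign: C→slot 5, G→slot 4, E→slot 1, F→slot 3, A→slot 2, B skipped, D skipped.
Slots: [1:E] [2:A] [3:F] [4:G] [5:C]
5 of 7 scheduled.

5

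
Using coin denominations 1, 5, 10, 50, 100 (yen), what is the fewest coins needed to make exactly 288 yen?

288 = 2×100 + 1×50 + 3×10 + 1×5 + 3×1
Total coins = 2 + 1 + 3 + 1 + 3 = 10

10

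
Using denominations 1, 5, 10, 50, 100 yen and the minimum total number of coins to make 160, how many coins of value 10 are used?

Greedy: take as many of the largest coin as possible, then repeat with the remainder.
160 = 1×100 + 1×50 + 1×10
Count of 10: 1

1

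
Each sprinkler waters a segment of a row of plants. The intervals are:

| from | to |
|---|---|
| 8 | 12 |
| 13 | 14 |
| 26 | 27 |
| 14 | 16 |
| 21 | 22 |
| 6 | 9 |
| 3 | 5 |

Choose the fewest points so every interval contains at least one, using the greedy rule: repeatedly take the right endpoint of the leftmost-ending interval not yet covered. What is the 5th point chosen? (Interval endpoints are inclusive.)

27

Sort by right endpoint; whenever an interval is uncovered, place a point at its right end.
By right end: [3,5]  [6,9]  [8,12]  [13,14]  [14,16]  [21,22]  [26,27]
[3,5] uncovered → point at 5; [6,9] uncovered → point at 9; [13,14] uncovered → point at 14; [21,22] uncovered → point at 22; [26,27] uncovered → point at 27.
Points: 5, 9, 14, 22, 27 (5 total).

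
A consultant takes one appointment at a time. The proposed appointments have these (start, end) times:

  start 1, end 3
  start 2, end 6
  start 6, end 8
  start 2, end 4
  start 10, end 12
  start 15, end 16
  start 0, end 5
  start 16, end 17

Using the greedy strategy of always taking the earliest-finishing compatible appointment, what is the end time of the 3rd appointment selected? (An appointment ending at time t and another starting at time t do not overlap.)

Sort by end time and greedily take each interval whose start is ≥ the last chosen end.
By end time: (1,3), (2,4), (0,5), (2,6), (6,8), (10,12), (15,16), (16,17).
Pick (1,3); next start ≥ 3 → (6,8); next start ≥ 8 → (10,12); next start ≥ 12 → (15,16); next start ≥ 16 → (16,17).
Selected: (1,3) (6,8) (10,12) (15,16) (16,17)

12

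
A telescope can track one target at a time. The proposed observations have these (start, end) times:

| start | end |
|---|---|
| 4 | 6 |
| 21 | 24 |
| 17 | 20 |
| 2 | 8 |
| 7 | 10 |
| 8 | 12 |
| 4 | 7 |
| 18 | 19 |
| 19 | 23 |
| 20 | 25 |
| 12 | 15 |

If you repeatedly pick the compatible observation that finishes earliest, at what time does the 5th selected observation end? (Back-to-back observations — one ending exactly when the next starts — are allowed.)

23

Sorted by end: (4,6)  (4,7)  (2,8)  (7,10)  (8,12)  (12,15)  (18,19)  (17,20)  (19,23)  (21,24)  (20,25)
take (4,6); skip (2,8); take (7,10); take (12,15); take (18,19); take (19,23); skip (20,25).
Selected: (4,6) (7,10) (12,15) (18,19) (19,23)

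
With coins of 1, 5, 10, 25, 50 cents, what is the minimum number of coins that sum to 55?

Use the largest denomination that fits, subtract, and repeat.
55 = 1×50 + 1×5
Total coins = 1 + 1 = 2

2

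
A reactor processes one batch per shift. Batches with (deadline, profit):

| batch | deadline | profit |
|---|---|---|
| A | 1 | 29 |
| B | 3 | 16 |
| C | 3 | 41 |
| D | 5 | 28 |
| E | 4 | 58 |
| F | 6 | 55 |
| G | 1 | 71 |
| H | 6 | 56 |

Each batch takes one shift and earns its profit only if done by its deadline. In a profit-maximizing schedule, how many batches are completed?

Sort by profit descending; place each in the latest free slot ≤ its deadline.
By profit: G(d1,71), E(d4,58), H(d6,56), F(d6,55), C(d3,41), A(d1,29), D(d5,28), B(d3,16)
G→slot 1; E→slot 4; H→slot 6; F→slot 5; C→slot 3; A skipped; D→slot 2; B skipped.
6 of 8 scheduled.

6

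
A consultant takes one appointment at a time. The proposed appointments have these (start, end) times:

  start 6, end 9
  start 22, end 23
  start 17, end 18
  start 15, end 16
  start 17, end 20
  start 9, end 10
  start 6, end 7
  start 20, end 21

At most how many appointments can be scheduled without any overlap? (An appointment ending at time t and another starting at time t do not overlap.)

6

By end time: (6,7), (6,9), (9,10), (15,16), (17,18), (17,20), (20,21), (22,23).
Pick (6,7); next start ≥ 7 → (9,10); next start ≥ 10 → (15,16); next start ≥ 16 → (17,18); next start ≥ 18 → (20,21); next start ≥ 21 → (22,23).
Selected 6 appointments.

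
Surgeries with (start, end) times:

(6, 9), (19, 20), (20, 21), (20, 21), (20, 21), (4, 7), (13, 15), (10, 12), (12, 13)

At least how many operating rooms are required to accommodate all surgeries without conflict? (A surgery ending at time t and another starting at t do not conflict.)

The answer is the maximum number of intervals overlapping at any instant.
Events (time:±→running): 4:+→1 6:+→2 7:-→1 9:-→0 10:+→1 12:-→0 12:+→1 13:-→0 13:+→1 15:-→0 19:+→1 20:-→0 20:+→1 20:+→2 20:+→3 … peak 3.

3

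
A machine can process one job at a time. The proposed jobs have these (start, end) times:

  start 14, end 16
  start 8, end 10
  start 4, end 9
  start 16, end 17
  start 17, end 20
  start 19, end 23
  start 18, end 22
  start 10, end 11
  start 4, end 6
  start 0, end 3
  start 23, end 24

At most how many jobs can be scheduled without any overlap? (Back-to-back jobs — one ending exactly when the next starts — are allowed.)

Greedy by earliest finish: after sorting by end time, pick each interval compatible with the last pick.
Sorted by end: (0,3)  (4,6)  (4,9)  (8,10)  (10,11)  (14,16)  (16,17)  (17,20)  (18,22)  (19,23)  (23,24)
take (0,3); take (4,6); take (8,10); take (10,11); take (14,16); take (16,17); take (17,20); skip (18,22); skip (19,23); take (23,24).
Selected 8 jobs.

8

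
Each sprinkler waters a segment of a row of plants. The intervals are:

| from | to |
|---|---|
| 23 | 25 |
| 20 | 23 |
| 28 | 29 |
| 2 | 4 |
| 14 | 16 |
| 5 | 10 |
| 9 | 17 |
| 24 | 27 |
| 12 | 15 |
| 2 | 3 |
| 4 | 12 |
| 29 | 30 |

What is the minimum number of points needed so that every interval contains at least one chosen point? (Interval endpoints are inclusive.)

6

Process intervals by earliest right end; each time one isn't hit yet, stab at its right endpoint.
By right end: [2,3]  [2,4]  [5,10]  [4,12]  [12,15]  [14,16]  [9,17]  [20,23]  [23,25]  [24,27]  [28,29]  [29,30]
[2,3] uncovered → point at 3; [5,10] uncovered → point at 10; [12,15] uncovered → point at 15; [20,23] uncovered → point at 23; [24,27] uncovered → point at 27; [28,29] uncovered → point at 29.
Points: 3, 10, 15, 23, 27, 29 (6 total).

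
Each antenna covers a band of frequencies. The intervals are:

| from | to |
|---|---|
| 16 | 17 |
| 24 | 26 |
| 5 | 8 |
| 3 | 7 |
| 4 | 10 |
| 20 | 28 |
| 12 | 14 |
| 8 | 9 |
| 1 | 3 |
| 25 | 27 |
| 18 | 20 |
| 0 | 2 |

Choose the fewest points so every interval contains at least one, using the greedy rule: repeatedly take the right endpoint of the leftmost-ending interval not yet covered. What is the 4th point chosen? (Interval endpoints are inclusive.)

Sort by right endpoint; whenever an interval is uncovered, place a point at its right end.
Sorted: [0,2] [1,3] [3,7] [5,8] [8,9] [4,10] [12,14] [16,17] [18,20] [24,26] [25,27] [20,28]
{[0,2],[1,3]} hit by 2; {[3,7],[5,8]} hit by 7; {[8,9],[4,10]} hit by 9; {[12,14]} hit by 14; {[16,17]} hit by 17; {[18,20]} hit by 20; {[24,26],[25,27],[20,28]} hit by 26.
Points: 2, 7, 9, 14, 17, 20, 26 (7 total).

14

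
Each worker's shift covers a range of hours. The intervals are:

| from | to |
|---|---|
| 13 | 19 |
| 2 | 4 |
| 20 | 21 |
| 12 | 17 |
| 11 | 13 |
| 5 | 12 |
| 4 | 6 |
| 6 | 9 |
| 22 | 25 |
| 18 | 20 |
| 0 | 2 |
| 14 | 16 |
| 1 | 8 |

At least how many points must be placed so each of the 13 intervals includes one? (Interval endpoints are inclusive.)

6

Process intervals by earliest right end; each time one isn't hit yet, stab at its right endpoint.
By right end: [0,2]  [2,4]  [4,6]  [1,8]  [6,9]  [5,12]  [11,13]  [14,16]  [12,17]  [13,19]  [18,20]  [20,21]  [22,25]
[0,2] uncovered → point at 2; [4,6] uncovered → point at 6; [11,13] uncovered → point at 13; [14,16] uncovered → point at 16; [18,20] uncovered → point at 20; [22,25] uncovered → point at 25.
Points: 2, 6, 13, 16, 20, 25 (6 total).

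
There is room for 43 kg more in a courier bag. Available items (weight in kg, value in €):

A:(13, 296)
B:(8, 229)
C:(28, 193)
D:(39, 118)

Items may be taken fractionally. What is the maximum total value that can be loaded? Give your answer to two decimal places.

676.64

Ratios (sorted): B 28.62, A 22.77, C 6.89, D 3.03
take B (8 @ 229); take A (13 @ 296); take 22/28 of C → 151.64. Capacity used 43/43.
Total value = 676.64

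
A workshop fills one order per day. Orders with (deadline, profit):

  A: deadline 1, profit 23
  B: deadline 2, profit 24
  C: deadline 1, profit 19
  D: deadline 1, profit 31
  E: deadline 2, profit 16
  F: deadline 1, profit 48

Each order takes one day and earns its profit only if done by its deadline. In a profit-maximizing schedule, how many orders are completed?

2

Profit order: F=48 D=31 B=24 A=23 C=19 E=16
Assign: F→slot 1, D skipped, B→slot 2, A skipped, C skipped, E skipped.
Slots: [1:F] [2:B]
2 of 6 scheduled.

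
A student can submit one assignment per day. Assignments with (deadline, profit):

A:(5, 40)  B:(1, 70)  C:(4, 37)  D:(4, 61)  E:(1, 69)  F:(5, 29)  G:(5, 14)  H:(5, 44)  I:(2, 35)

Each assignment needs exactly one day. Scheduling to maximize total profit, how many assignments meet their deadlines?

5

Sort by profit descending; place each in the latest free slot ≤ its deadline.
By profit: B(d1,70), E(d1,69), D(d4,61), H(d5,44), A(d5,40), C(d4,37), I(d2,35), F(d5,29), G(d5,14)
B→slot 1; E skipped; D→slot 4; H→slot 5; A→slot 3; C→slot 2; I skipped; F skipped; G skipped.
5 of 9 scheduled.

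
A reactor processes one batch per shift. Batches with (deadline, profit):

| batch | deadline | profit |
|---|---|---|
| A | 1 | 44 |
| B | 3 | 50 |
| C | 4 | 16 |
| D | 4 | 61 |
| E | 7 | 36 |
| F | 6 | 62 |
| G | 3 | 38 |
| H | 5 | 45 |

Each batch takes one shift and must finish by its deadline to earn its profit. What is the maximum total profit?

By profit: F(d6,62), D(d4,61), B(d3,50), H(d5,45), A(d1,44), G(d3,38), E(d7,36), C(d4,16)
F→slot 6; D→slot 4; B→slot 3; H→slot 5; A→slot 1; G→slot 2; E→slot 7; C skipped.
Profit = 44 + 38 + 50 + 61 + 45 + 62 + 36 = 336

336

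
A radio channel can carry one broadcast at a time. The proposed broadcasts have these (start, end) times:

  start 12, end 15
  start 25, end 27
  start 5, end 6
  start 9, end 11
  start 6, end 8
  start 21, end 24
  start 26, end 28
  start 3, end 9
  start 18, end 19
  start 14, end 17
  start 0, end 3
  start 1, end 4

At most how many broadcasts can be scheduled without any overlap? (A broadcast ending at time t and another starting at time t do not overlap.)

8

Greedy by earliest finish: after sorting by end time, pick each interval compatible with the last pick.
By end time: (0,3), (1,4), (5,6), (6,8), (3,9), (9,11), (12,15), (14,17), (18,19), (21,24), (25,27), (26,28).
Pick (0,3); next start ≥ 3 → (5,6); next start ≥ 6 → (6,8); next start ≥ 8 → (9,11); next start ≥ 11 → (12,15); next start ≥ 15 → (18,19); next start ≥ 19 → (21,24); next start ≥ 24 → (25,27).
Selected 8 broadcasts.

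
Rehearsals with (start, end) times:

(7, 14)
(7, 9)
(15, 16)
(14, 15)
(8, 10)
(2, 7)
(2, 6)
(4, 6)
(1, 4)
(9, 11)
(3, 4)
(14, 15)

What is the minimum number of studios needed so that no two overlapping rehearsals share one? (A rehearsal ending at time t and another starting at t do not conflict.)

The answer is the maximum number of intervals overlapping at any instant.
Events (time:±→running): 1:+→1 2:+→2 2:+→3 3:+→4 … peak 4.

4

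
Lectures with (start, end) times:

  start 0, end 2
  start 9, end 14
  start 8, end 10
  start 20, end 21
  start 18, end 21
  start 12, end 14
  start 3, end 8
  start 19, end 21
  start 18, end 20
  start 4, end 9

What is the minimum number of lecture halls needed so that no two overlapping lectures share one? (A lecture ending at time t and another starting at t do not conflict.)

Count concurrent intervals with a sweep; the peak is the room count.
starts: [0, 3, 4, 8, 9, 12, 18, 18, 19, 20]
ends:   [2, 8, 9, 10, 14, 14, 20, 21, 21, 21]
s0→1 e2→0 s3→1 s4→2 e8→1 s8→2 e9→1 s9→2 e10→1 s12→2 e14→1 e14→0 s18→1 s18→2 s19→3  — peak 3.

3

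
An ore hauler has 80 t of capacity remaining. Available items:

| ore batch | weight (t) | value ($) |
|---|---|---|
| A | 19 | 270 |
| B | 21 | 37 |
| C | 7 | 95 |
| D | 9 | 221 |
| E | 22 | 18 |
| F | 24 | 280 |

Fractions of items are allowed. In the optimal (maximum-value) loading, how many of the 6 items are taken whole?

Greedy by value/weight ratio, highest first.
Ratios (sorted): D 24.56, A 14.21, C 13.57, F 11.67, B 1.76, E 0.82
take D (9 @ 221); take A (19 @ 270); take C (7 @ 95); take F (24 @ 280); take B (21 @ 37). Capacity used 80/80.
5 item(s) taken whole.

5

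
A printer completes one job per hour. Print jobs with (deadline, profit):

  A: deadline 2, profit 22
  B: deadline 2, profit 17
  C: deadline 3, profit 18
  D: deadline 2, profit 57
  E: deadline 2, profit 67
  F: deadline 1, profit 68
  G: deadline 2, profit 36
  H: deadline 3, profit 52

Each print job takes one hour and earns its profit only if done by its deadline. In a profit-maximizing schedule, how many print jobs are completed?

3

By profit: F(d1,68), E(d2,67), D(d2,57), H(d3,52), G(d2,36), A(d2,22), C(d3,18), B(d2,17)
F→slot 1; E→slot 2; D skipped; H→slot 3; G skipped; A skipped; C skipped; B skipped.
3 of 8 scheduled.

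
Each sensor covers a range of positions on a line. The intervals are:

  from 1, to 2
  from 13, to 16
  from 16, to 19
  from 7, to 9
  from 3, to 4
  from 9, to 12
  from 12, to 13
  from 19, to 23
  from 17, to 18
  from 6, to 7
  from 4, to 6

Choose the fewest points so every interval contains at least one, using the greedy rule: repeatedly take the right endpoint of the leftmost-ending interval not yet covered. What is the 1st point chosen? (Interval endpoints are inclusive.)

2

By right end: [1,2]  [3,4]  [4,6]  [6,7]  [7,9]  [9,12]  [12,13]  [13,16]  [17,18]  [16,19]  [19,23]
[1,2] uncovered → point at 2; [3,4] uncovered → point at 4; [6,7] uncovered → point at 7; [9,12] uncovered → point at 12; [13,16] uncovered → point at 16; [17,18] uncovered → point at 18; [19,23] uncovered → point at 23.
Points: 2, 4, 7, 12, 16, 18, 23 (7 total).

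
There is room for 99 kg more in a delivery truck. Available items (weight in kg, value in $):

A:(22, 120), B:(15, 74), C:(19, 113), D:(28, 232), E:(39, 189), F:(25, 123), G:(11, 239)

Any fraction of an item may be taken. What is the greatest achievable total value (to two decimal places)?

Ratios (sorted): G 21.73, D 8.29, C 5.95, A 5.45, B 4.93, F 4.92, E 4.85
take G (11 @ 239); take D (28 @ 232); take C (19 @ 113); take A (22 @ 120); take B (15 @ 74); take 4/25 of F → 19.68. Capacity used 99/99.
Total value = 797.68

797.68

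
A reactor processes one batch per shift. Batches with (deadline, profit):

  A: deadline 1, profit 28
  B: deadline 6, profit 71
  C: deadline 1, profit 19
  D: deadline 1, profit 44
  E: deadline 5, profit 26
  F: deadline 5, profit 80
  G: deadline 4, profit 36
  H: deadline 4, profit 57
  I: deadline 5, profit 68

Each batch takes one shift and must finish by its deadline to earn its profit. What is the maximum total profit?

Take jobs in profit order; each goes to the latest open slot no later than its deadline.
By profit: F(d5,80), B(d6,71), I(d5,68), H(d4,57), D(d1,44), G(d4,36), A(d1,28), E(d5,26), C(d1,19)
F→slot 5; B→slot 6; I→slot 4; H→slot 3; D→slot 1; G→slot 2; A skipped; E skipped; C skipped.
Profit = 44 + 36 + 57 + 68 + 80 + 71 = 356

356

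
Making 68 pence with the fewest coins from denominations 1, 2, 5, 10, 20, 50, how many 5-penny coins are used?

1

Greedy: take as many of the largest coin as possible, then repeat with the remainder.
68 = 1×50 + 1×10 + 1×5 + 1×2 + 1×1
Count of 5: 1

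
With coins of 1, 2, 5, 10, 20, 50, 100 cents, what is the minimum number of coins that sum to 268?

268 = 2×100 + 1×50 + 1×10 + 1×5 + 1×2 + 1×1
Total coins = 2 + 1 + 1 + 1 + 1 + 1 = 7

7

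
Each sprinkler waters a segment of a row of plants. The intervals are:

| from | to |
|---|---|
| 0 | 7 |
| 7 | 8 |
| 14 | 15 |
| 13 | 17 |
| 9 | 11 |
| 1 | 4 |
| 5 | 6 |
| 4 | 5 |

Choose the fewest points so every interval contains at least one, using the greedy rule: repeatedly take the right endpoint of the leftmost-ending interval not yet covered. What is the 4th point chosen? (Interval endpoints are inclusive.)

11

By right end: [1,4]  [4,5]  [5,6]  [0,7]  [7,8]  [9,11]  [14,15]  [13,17]
[1,4] uncovered → point at 4; [5,6] uncovered → point at 6; [7,8] uncovered → point at 8; [9,11] uncovered → point at 11; [14,15] uncovered → point at 15.
Points: 4, 6, 8, 11, 15 (5 total).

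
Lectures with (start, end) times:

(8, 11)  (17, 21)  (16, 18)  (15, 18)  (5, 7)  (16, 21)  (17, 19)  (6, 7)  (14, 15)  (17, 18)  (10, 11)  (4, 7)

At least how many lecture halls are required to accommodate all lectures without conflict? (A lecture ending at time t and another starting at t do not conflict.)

6

Events (time:±→running): 4:+→1 5:+→2 6:+→3 7:-→2 7:-→1 7:-→0 8:+→1 10:+→2 11:-→1 11:-→0 14:+→1 15:-→0 15:+→1 16:+→2 16:+→3 17:+→4 17:+→5 17:+→6 … peak 6.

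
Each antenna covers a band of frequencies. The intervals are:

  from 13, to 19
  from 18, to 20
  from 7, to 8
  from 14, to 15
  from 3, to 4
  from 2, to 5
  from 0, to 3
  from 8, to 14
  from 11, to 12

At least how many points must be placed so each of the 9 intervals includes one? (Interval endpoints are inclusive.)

5

Process intervals by earliest right end; each time one isn't hit yet, stab at its right endpoint.
Sorted: [0,3] [3,4] [2,5] [7,8] [11,12] [8,14] [14,15] [13,19] [18,20]
{[0,3],[3,4],[2,5]} hit by 3; {[7,8]} hit by 8; {[11,12],[8,14]} hit by 12; {[14,15],[13,19]} hit by 15; {[18,20]} hit by 20.
Points: 3, 8, 12, 15, 20 (5 total).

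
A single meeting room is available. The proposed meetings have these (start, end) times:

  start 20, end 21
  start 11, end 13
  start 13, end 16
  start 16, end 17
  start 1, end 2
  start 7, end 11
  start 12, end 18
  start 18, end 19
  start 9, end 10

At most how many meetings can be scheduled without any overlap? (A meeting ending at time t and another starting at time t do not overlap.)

7

Sorted by end: (1,2)  (9,10)  (7,11)  (11,13)  (13,16)  (16,17)  (12,18)  (18,19)  (20,21)
take (1,2); take (9,10); take (11,13); take (13,16); take (16,17); take (18,19); take (20,21).
Selected 7 meetings.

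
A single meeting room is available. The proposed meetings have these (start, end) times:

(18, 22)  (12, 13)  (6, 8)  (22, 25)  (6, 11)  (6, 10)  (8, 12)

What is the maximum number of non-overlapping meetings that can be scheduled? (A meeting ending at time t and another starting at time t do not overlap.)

Sort by end time and greedily take each interval whose start is ≥ the last chosen end.
Sorted by end: (6,8)  (6,10)  (6,11)  (8,12)  (12,13)  (18,22)  (22,25)
take (6,8); take (8,12); take (12,13); take (18,22); take (22,25).
Selected 5 meetings.

5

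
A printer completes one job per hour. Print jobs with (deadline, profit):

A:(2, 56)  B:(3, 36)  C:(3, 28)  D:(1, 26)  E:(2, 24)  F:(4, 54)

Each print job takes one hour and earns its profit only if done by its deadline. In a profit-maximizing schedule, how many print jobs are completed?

Take jobs in profit order; each goes to the latest open slot no later than its deadline.
Profit order: A=56 F=54 B=36 C=28 D=26 E=24
Assign: A→slot 2, F→slot 4, B→slot 3, C→slot 1, D skipped, E skipped.
Slots: [1:C] [2:A] [3:B] [4:F]
4 of 6 scheduled.

4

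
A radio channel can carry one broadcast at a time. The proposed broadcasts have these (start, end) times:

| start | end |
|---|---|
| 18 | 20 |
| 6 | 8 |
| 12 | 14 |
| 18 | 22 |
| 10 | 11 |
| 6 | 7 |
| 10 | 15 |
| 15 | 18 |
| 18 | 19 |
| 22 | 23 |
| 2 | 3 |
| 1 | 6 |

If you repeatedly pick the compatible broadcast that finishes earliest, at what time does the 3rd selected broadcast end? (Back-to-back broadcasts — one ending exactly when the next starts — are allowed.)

11

Sort by end time and greedily take each interval whose start is ≥ the last chosen end.
Sorted by end: (2,3)  (1,6)  (6,7)  (6,8)  (10,11)  (12,14)  (10,15)  (15,18)  (18,19)  (18,20)  (18,22)  (22,23)
take (2,3); skip (1,6); take (6,7); skip (6,8); take (10,11); take (12,14); skip (10,15); take (15,18); take (18,19); take (22,23).
Selected: (2,3) (6,7) (10,11) (12,14) (15,18) (18,19) (22,23)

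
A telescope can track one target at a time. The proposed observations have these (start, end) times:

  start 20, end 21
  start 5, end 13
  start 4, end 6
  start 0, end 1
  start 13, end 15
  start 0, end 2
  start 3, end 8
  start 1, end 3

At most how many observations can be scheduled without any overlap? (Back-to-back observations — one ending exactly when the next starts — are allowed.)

5

Greedy by earliest finish: after sorting by end time, pick each interval compatible with the last pick.
By end time: (0,1), (0,2), (1,3), (4,6), (3,8), (5,13), (13,15), (20,21).
Pick (0,1); next start ≥ 1 → (1,3); next start ≥ 3 → (4,6); next start ≥ 6 → (13,15); next start ≥ 15 → (20,21).
Selected 5 observations.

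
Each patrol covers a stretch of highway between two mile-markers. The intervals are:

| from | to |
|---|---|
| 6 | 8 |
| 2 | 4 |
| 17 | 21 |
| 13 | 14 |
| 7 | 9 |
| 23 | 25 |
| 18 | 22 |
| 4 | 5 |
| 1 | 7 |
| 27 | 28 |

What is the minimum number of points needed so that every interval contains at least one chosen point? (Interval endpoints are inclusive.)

6

By right end: [2,4]  [4,5]  [1,7]  [6,8]  [7,9]  [13,14]  [17,21]  [18,22]  [23,25]  [27,28]
[2,4] uncovered → point at 4; [6,8] uncovered → point at 8; [13,14] uncovered → point at 14; [17,21] uncovered → point at 21; [23,25] uncovered → point at 25; [27,28] uncovered → point at 28.
Points: 4, 8, 14, 21, 25, 28 (6 total).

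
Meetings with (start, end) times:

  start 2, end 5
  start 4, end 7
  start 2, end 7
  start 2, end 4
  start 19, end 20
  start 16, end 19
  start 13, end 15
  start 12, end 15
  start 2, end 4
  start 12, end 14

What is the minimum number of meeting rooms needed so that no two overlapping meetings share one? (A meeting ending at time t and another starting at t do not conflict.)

4

Count concurrent intervals with a sweep; the peak is the room count.
Events (time:±→running): 2:+→1 2:+→2 2:+→3 2:+→4 … peak 4.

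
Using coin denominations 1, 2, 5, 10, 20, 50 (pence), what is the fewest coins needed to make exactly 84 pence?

5

84 − 1×50→34 − 1×20→14 − 1×10→4 − 2×2→0
Total coins = 1 + 1 + 1 + 2 = 5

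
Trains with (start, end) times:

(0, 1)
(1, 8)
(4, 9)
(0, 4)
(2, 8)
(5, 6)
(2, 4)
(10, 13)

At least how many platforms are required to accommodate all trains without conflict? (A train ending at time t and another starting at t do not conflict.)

Count concurrent intervals with a sweep; the peak is the room count.
starts: [0, 0, 1, 2, 2, 4, 5, 10]
ends:   [1, 4, 4, 6, 8, 8, 9, 13]
s0→1 s0→2 e1→1 s1→2 s2→3 s2→4  — peak 4.

4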